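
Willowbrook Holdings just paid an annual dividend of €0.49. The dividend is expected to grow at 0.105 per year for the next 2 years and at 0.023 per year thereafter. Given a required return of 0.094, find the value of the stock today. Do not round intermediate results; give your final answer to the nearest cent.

€8.20

D_1 = 0.54145
D_2 = 0.59830
Terminal value at year 2: TV = D_2×(1+g_2)/(r−g_2) = 0.61206/0.071 = 8.62061
P_0 = D_1/(1+r)^1 + D_2/(1+r)^2 + TV/(1+r)^2
    = 0.49493 + 0.49990 + 7.20283 = 8.19766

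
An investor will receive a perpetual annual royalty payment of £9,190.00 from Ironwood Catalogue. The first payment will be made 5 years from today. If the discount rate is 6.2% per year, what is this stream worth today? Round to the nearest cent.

Value at end of year 4: C / r = £9,190.00 / 0.062 = £148,225.8065
Discount to today: PV = £148,225.8065 / (1 + 0.062)^4 = £148,225.8065 / 1.272032 = £116,526.78

£116526.78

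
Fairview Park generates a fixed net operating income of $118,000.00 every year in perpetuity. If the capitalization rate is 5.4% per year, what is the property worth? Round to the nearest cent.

$2185185.19

Level perpetuity: PV = C / r = $118,000.00 / 0.054 = $2,185,185.19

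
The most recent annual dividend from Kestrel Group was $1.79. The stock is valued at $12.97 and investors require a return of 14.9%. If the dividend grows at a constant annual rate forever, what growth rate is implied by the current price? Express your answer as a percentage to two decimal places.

P = D₀(1+g)/(r−g) ⇒ P(r−g) = D₀(1+g) ⇒ g(P+D₀) = P·r − D₀
g = (P·r − D₀)/(P + D₀) = ($12.97×0.149 − $1.79) / ($12.97 + $1.79) = 0.009657

0.97%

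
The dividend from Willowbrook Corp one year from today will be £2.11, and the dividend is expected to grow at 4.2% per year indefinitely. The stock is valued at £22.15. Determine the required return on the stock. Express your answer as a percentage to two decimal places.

P = D₁/(r − g) ⇒ r = D₁/P + g = £2.1100/£22.15 + 0.042 = 0.095260 + 0.042 = 0.137260

13.73%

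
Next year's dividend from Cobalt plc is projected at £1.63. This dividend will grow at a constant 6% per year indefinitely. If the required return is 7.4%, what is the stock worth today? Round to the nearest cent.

£116.43

Growing perpetuity: P = D₁ / (r − g) = £1.6300 / (0.074 − 0.06) = £116.43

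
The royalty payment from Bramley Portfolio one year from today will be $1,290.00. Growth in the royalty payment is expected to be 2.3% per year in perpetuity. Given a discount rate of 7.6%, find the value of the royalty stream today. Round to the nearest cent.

Growing perpetuity: P = D₁ / (r − g) = $1,290.0000 / (0.076 − 0.023) = $24,339.62

$24339.62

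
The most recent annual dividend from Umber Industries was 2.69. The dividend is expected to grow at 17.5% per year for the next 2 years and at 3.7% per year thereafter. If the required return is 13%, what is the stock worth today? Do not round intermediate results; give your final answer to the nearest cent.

38.14

D_1 = 3.16075
D_2 = 3.71388
Terminal value at year 2: TV = D_2×(1+g_2)/(r−g_2) = 3.85129/0.093 = 41.41177
P_0 = D_1/(1+r)^1 + D_2/(1+r)^2 + TV/(1+r)^2
    = 2.79712 + 2.90851 + 32.43149 = 38.13713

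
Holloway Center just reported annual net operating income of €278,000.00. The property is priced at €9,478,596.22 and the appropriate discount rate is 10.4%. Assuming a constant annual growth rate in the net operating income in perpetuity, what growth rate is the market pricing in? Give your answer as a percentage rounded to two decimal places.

P = D₀(1+g)/(r−g) ⇒ P(r−g) = D₀(1+g) ⇒ g(P+D₀) = P·r − D₀
g = (P·r − D₀)/(P + D₀) = (€9,478,596.22×0.104 − €278,000.00) / (€9,478,596.22 + €278,000.00) = 0.072543

7.25%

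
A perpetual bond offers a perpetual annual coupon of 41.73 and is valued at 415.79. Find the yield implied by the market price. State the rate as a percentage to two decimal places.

10.04%

P = C/r ⇒ r = C/P = 41.73/415.79 = 0.100363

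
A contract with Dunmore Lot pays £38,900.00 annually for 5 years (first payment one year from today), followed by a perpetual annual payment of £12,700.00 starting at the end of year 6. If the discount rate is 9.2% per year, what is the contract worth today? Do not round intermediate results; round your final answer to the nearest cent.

£239425.69

PV of 5-year annuity: £38,900.00 × [1 − (1+0.092)^−5] / 0.092 = 150525.49708
Perpetuity value at year 5: £12,700.00 / 0.092 = 138043.47826
PV of perpetuity: 138043.47826 / (1+0.092)^5 = 88900.19258
Total PV = 150525.49708 + 88900.19258 = 239425.68966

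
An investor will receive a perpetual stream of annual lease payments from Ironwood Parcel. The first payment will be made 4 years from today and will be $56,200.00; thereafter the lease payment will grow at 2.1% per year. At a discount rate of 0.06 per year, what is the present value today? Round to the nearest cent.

$1209912.92

Value at end of year 3: C₁ / (r − g) = $56,200.00 / (0.06 − 0.021) = $1,441,025.6410
Discount to today: PV = $1,441,025.6410 / (1 + 0.06)^3 = $1,441,025.6410 / 1.191016 = $1,209,912.92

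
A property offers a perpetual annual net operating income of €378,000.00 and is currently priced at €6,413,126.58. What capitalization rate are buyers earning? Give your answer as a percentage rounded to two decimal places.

5.89%

P = C/r ⇒ r = C/P = €378,000.00/€6,413,126.58 = 0.058942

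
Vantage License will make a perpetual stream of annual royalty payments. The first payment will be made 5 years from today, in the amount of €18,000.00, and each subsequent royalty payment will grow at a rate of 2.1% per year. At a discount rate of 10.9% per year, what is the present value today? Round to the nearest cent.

Value at end of year 4: C₁ / (r − g) = €18,000.00 / (0.109 − 0.021) = €204,545.4545
Discount to today: PV = €204,545.4545 / (1 + 0.109)^4 = €204,545.4545 / 1.512607 = €135,227.07

€135227.07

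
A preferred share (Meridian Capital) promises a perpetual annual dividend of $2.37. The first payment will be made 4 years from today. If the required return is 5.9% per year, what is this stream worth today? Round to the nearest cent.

Value at end of year 3: C / r = $2.37 / 0.059 = $40.1695
Discount to today: PV = $40.1695 / (1 + 0.059)^3 = $40.1695 / 1.187648 = $33.82

$33.82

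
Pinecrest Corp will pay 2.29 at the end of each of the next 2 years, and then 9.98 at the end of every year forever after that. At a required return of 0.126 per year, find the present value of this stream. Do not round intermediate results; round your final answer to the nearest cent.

66.31

PV of 2-year annuity: 2.29 × [1 − (1+0.126)^−2] / 0.126 = 3.83992
Perpetuity value at year 2: 9.98 / 0.126 = 79.20635
PV of perpetuity: 79.20635 / (1+0.126)^2 = 62.47168
Total PV = 3.83992 + 62.47168 = 66.31160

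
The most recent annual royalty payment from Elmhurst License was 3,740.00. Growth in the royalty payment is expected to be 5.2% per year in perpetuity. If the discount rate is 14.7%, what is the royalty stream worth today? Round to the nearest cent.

41415.58

D₁ = D₀ × (1 + g) = 3,740.00 × 1.052 = 3,934.4800
Growing perpetuity: P = D₁ / (r − g) = 3,934.4800 / (0.147 − 0.052) = 41,415.58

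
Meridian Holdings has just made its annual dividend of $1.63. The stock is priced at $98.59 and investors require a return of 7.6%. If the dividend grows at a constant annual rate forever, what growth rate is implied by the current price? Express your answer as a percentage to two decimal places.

P = D₀(1+g)/(r−g) ⇒ P(r−g) = D₀(1+g) ⇒ g(P+D₀) = P·r − D₀
g = (P·r − D₀)/(P + D₀) = ($98.59×0.076 − $1.63) / ($98.59 + $1.63) = 0.058500

5.85%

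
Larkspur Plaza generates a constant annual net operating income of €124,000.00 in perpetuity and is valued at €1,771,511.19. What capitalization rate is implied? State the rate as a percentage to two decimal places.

P = C/r ⇒ r = C/P = €124,000.00/€1,771,511.19 = 0.069997

7.00%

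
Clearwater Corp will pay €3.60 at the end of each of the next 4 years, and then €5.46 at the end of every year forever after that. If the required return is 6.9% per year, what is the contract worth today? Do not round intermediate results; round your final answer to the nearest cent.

€72.82

PV of 4-year annuity: €3.60 × [1 − (1+0.069)^−4] / 0.069 = 12.22154
Perpetuity value at year 4: €5.46 / 0.069 = 79.13043
PV of perpetuity: 79.13043 / (1+0.069)^4 = 60.59443
Total PV = 12.22154 + 60.59443 = 72.81597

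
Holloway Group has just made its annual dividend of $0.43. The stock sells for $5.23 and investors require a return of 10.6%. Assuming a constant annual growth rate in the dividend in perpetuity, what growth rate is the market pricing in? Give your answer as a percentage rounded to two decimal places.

P = D₀(1+g)/(r−g) ⇒ P(r−g) = D₀(1+g) ⇒ g(P+D₀) = P·r − D₀
g = (P·r − D₀)/(P + D₀) = ($5.23×0.106 − $0.43) / ($5.23 + $0.43) = 0.021975

2.20%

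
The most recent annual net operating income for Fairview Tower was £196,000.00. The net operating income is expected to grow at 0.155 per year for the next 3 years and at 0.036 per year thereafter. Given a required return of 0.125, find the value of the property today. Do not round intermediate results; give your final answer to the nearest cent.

£3088882.09

D_1 = 226380.00000
D_2 = 261468.90000
D_3 = 301996.57950
Terminal value at year 3: TV = D_3×(1+g_2)/(r−g_2) = 312868.45636/0.089 = 3515375.91418
P_0 = D_1/(1+r)^1 + D_2/(1+r)^2 + D_3/(1+r)^3 + TV/(1+r)^3
    = 201226.66667 + 206592.71111 + 212101.85007 + 2468960.86154 = 3088882.08939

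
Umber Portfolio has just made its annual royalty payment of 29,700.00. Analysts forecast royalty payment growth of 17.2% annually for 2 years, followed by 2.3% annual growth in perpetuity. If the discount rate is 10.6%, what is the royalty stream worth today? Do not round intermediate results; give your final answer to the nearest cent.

475876.84

D_1 = 34808.40000
D_2 = 40795.44480
Terminal value at year 2: TV = D_2×(1+g_2)/(r−g_2) = 41733.74003/0.083 = 502816.14494
P_0 = D_1/(1+r)^1 + D_2/(1+r)^2 + TV/(1+r)^2
    = 31472.33273 + 33350.42854 + 411054.07701 = 475876.83828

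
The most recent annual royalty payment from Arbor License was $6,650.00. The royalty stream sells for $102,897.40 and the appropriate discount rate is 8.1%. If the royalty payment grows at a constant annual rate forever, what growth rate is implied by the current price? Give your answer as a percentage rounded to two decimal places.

1.54%

P = D₀(1+g)/(r−g) ⇒ P(r−g) = D₀(1+g) ⇒ g(P+D₀) = P·r − D₀
g = (P·r − D₀)/(P + D₀) = ($102,897.40×0.081 − $6,650.00) / ($102,897.40 + $6,650.00) = 0.015379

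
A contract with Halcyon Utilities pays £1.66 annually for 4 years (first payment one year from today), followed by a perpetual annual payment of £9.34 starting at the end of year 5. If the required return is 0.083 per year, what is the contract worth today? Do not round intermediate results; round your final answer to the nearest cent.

£87.26

PV of 4-year annuity: £1.66 × [1 − (1+0.083)^−4] / 0.083 = 5.46161
Perpetuity value at year 4: £9.34 / 0.083 = 112.53012
PV of perpetuity: 112.53012 / (1+0.083)^4 = 81.80031
Total PV = 5.46161 + 81.80031 = 87.26193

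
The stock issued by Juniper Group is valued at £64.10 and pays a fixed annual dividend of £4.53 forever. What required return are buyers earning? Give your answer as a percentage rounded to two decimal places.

7.07%

P = C/r ⇒ r = C/P = £4.53/£64.10 = 0.070671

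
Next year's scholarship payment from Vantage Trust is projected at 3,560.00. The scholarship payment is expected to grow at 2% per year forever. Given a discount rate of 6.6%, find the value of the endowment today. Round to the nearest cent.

Growing perpetuity: P = D₁ / (r − g) = 3,560.0000 / (0.066 − 0.02) = 77,391.30

77391.30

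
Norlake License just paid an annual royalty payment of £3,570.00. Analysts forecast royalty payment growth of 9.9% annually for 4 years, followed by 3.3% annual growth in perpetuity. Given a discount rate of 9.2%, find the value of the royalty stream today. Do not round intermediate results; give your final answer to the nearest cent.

£78633.75

D_1 = 3923.43000
D_2 = 4311.84957
D_3 = 4738.72268
D_4 = 5207.85622
Terminal value at year 4: TV = D_4×(1+g_2)/(r−g_2) = 5379.71548/0.059 = 91181.61827
P_0 = D_1/(1+r)^1 + D_2/(1+r)^2 + D_3/(1+r)^3 + D_4/(1+r)^4 + TV/(1+r)^4
    = 3592.88462 + 3615.91593 + 3639.09488 + 3662.42241 + 64123.42959 = 78633.74742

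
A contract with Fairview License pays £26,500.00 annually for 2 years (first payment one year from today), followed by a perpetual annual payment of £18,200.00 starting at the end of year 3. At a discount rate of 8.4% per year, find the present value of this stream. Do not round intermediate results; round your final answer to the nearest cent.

PV of 2-year annuity: £26,500.00 × [1 − (1+0.084)^−2] / 0.084 = 46998.61113
Perpetuity value at year 2: £18,200.00 / 0.084 = 216666.66667
PV of perpetuity: 216666.66667 / (1+0.084)^2 = 184388.37525
Total PV = 46998.61113 + 184388.37525 = 231386.98638

£231386.99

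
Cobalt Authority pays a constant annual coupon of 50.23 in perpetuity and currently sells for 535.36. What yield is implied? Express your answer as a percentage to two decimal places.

P = C/r ⇒ r = C/P = 50.23/535.36 = 0.093825

9.38%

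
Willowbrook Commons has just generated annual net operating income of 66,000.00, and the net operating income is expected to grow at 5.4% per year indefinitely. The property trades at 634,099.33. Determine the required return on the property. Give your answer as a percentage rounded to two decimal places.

D₁ = 66,000.00 × 1.054 = 69,564.0000
P = D₁/(r − g) ⇒ r = D₁/P + g = 69,564.0000/634,099.33 + 0.054 = 0.109705 + 0.054 = 0.163705

16.37%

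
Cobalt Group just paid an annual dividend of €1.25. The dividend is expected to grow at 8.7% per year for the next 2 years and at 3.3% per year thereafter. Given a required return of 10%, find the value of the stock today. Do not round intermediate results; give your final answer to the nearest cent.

€21.28

D_1 = 1.35875
D_2 = 1.47696
Terminal value at year 2: TV = D_2×(1+g_2)/(r−g_2) = 1.52570/0.067 = 22.77166
P_0 = D_1/(1+r)^1 + D_2/(1+r)^2 + TV/(1+r)^2
    = 1.23523 + 1.22063 + 18.81955 = 21.27541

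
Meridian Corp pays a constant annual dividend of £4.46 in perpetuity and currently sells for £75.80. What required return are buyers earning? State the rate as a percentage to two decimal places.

5.88%

P = C/r ⇒ r = C/P = £4.46/£75.80 = 0.058839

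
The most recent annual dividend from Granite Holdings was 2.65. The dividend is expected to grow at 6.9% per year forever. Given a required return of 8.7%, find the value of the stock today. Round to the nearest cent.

157.38

D₁ = D₀ × (1 + g) = 2.65 × 1.069 = 2.8329
Growing perpetuity: P = D₁ / (r − g) = 2.8329 / (0.087 − 0.069) = 157.38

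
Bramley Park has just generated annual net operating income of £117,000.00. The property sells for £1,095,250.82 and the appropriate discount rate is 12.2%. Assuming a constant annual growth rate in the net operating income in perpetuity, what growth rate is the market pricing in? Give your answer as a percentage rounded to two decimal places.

P = D₀(1+g)/(r−g) ⇒ P(r−g) = D₀(1+g) ⇒ g(P+D₀) = P·r − D₀
g = (P·r − D₀)/(P + D₀) = (£1,095,250.82×0.122 − £117,000.00) / (£1,095,250.82 + £117,000.00) = 0.013711

1.37%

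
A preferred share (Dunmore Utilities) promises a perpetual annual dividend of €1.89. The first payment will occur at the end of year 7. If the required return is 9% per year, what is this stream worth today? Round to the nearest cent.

Value at end of year 6: C / r = €1.89 / 0.09 = €21.0000
Discount to today: PV = €21.0000 / (1 + 0.09)^6 = €21.0000 / 1.677100 = €12.52

€12.52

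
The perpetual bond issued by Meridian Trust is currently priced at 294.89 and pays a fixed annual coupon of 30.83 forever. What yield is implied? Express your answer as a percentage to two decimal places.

10.45%

P = C/r ⇒ r = C/P = 30.83/294.89 = 0.104547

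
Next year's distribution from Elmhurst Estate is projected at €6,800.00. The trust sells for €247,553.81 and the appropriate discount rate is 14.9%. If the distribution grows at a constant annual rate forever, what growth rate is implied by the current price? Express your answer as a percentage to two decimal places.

P = D₁/(r−g) ⇒ g = r − D₁/P = 0.149 − €6,800.00/€247,553.81 = 0.121531

12.15%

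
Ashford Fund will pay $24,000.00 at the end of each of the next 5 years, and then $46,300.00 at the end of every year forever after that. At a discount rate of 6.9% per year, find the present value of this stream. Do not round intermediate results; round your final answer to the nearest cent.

PV of 5-year annuity: $24,000.00 × [1 − (1+0.069)^−5] / 0.069 = 98668.78182
Perpetuity value at year 5: $46,300.00 / 0.069 = 671014.49275
PV of perpetuity: 671014.49275 / (1+0.069)^5 = 480665.96782
Total PV = 98668.78182 + 480665.96782 = 579334.74964

$579334.75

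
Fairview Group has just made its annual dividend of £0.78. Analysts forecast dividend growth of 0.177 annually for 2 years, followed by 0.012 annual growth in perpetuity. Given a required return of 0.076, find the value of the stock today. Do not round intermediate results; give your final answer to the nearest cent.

D_1 = 0.91806
D_2 = 1.08056
Terminal value at year 2: TV = D_2×(1+g_2)/(r−g_2) = 1.09352/0.064 = 17.08630
P_0 = D_1/(1+r)^1 + D_2/(1+r)^2 + TV/(1+r)^2
    = 0.85322 + 0.93330 + 14.75786 = 16.54438

£16.54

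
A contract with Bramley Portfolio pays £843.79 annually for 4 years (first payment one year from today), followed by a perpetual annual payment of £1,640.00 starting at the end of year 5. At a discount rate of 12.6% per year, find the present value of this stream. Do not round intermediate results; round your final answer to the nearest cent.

PV of 4-year annuity: £843.79 × [1 − (1+0.126)^−4] / 0.126 = 2530.83235
Perpetuity value at year 4: £1,640.00 / 0.126 = 13015.87302
PV of perpetuity: 13015.87302 / (1+0.126)^4 = 8096.91800
Total PV = 2530.83235 + 8096.91800 = 10627.75035

£10627.75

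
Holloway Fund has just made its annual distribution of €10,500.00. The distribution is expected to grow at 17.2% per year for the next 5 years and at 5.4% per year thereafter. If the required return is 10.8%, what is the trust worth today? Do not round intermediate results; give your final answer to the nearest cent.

€333707.66

D_1 = 12306.00000
D_2 = 14422.63200
D_3 = 16903.32470
D_4 = 19810.69655
D_5 = 23218.13636
Terminal value at year 5: TV = D_5×(1+g_2)/(r−g_2) = 24471.91572/0.054 = 453183.62451
P_0 = D_1/(1+r)^1 + D_2/(1+r)^2 + D_3/(1+r)^3 + D_4/(1+r)^4 + D_5/(1+r)^5 + TV/(1+r)^5
    = 11106.49819 + 11748.02878 + 12426.61528 + 13144.39811 + 13903.64132 + 271378.48058 = 333707.66226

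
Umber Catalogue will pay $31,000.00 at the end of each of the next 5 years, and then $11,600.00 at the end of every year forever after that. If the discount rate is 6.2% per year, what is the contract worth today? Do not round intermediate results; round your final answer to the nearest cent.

$268373.92

PV of 5-year annuity: $31,000.00 × [1 − (1+0.062)^−5] / 0.062 = 129875.85206
Perpetuity value at year 5: $11,600.00 / 0.062 = 187096.77419
PV of perpetuity: 187096.77419 / (1+0.062)^5 = 138498.06826
Total PV = 129875.85206 + 138498.06826 = 268373.92032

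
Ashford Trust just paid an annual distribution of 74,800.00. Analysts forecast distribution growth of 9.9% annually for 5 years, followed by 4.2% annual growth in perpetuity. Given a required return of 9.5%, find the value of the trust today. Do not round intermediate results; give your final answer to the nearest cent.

1875772.04

D_1 = 82205.20000
D_2 = 90343.51480
D_3 = 99287.52277
D_4 = 109116.98752
D_5 = 119919.56928
Terminal value at year 5: TV = D_5×(1+g_2)/(r−g_2) = 124956.19119/0.053 = 2357663.98478
P_0 = D_1/(1+r)^1 + D_2/(1+r)^2 + D_3/(1+r)^3 + D_4/(1+r)^4 + D_5/(1+r)^5 + TV/(1+r)^5
    = 75073.24201 + 75347.48216 + 75622.72411 + 75898.97150 + 76176.22802 + 1497653.38857 = 1875772.03637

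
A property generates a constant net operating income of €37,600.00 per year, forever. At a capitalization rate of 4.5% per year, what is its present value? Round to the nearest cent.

Level perpetuity: PV = C / r = €37,600.00 / 0.045 = €835,555.56

€835555.56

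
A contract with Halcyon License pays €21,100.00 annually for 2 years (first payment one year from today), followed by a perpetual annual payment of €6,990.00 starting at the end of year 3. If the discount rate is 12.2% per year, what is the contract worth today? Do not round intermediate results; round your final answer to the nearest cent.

PV of 2-year annuity: €21,100.00 × [1 − (1+0.122)^−2] / 0.122 = 35566.58119
Perpetuity value at year 2: €6,990.00 / 0.122 = 57295.08197
PV of perpetuity: 57295.08197 / (1+0.122)^2 = 45512.59843
Total PV = 35566.58119 + 45512.59843 = 81079.17963

€81079.18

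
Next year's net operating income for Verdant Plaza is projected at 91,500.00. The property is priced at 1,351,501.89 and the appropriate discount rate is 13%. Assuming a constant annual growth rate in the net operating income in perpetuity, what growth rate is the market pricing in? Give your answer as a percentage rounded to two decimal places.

P = D₁/(r−g) ⇒ g = r − D₁/P = 0.13 − 91,500.00/1,351,501.89 = 0.062298

6.23%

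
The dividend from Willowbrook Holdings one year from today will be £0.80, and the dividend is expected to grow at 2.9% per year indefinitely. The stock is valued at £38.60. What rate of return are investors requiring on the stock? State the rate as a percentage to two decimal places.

4.97%

P = D₁/(r − g) ⇒ r = D₁/P + g = £0.8000/£38.60 + 0.029 = 0.020725 + 0.029 = 0.049725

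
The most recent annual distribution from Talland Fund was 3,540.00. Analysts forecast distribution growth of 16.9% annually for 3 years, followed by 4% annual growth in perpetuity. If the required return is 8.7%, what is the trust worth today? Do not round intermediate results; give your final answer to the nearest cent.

109734.59

D_1 = 4138.26000
D_2 = 4837.62594
D_3 = 5655.18472
Terminal value at year 3: TV = D_3×(1+g_2)/(r−g_2) = 5881.39211/0.047 = 125136.00240
P_0 = D_1/(1+r)^1 + D_2/(1+r)^2 + D_3/(1+r)^3 + TV/(1+r)^3
    = 3807.04692 + 4094.23905 + 4403.09609 + 97430.21134 = 109734.59340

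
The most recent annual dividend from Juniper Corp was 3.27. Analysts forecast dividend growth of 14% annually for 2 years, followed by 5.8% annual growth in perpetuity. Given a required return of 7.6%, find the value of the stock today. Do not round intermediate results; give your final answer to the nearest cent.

222.88

D_1 = 3.72780
D_2 = 4.24969
Terminal value at year 2: TV = D_2×(1+g_2)/(r−g_2) = 4.49617/0.018 = 249.78745
P_0 = D_1/(1+r)^1 + D_2/(1+r)^2 + TV/(1+r)^2
    = 3.46450 + 3.67056 + 215.74765 = 222.88271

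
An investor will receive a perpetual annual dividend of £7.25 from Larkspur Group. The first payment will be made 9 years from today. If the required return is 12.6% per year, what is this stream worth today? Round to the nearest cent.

Value at end of year 8: C / r = £7.25 / 0.126 = £57.5397
Discount to today: PV = £57.5397 / (1 + 0.126)^8 = £57.5397 / 2.584087 = £22.27

£22.27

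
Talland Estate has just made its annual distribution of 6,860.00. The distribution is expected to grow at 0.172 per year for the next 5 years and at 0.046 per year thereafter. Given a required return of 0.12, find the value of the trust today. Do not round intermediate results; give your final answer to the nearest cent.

161050.52

D_1 = 8039.92000
D_2 = 9422.78624
D_3 = 11043.50547
D_4 = 12942.98841
D_5 = 15169.18242
Terminal value at year 5: TV = D_5×(1+g_2)/(r−g_2) = 15866.96481/0.074 = 214418.44342
P_0 = D_1/(1+r)^1 + D_2/(1+r)^2 + D_3/(1+r)^3 + D_4/(1+r)^4 + D_5/(1+r)^5 + TV/(1+r)^5
    = 7178.50000 + 7511.78750 + 7860.54906 + 8225.50313 + 8607.40149 + 121666.78316 = 161050.52433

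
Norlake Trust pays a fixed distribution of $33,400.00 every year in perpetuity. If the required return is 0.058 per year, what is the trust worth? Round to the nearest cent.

Level perpetuity: PV = C / r = $33,400.00 / 0.058 = $575,862.07

$575862.07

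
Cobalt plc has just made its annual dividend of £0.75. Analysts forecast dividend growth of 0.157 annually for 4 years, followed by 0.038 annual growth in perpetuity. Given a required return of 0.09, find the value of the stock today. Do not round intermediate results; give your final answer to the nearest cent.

D_1 = 0.86775
D_2 = 1.00399
D_3 = 1.16161
D_4 = 1.34399
Terminal value at year 4: TV = D_4×(1+g_2)/(r−g_2) = 1.39506/0.052 = 26.82803
P_0 = D_1/(1+r)^1 + D_2/(1+r)^2 + D_3/(1+r)^3 + D_4/(1+r)^4 + TV/(1+r)^4
    = 0.79610 + 0.84504 + 0.89698 + 0.95211 + 19.00565 = 22.49588

£22.50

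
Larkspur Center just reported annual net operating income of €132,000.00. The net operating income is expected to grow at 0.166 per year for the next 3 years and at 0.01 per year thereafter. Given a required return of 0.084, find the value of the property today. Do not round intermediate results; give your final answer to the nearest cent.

D_1 = 153912.00000
D_2 = 179461.39200
D_3 = 209251.98307
Terminal value at year 3: TV = D_3×(1+g_2)/(r−g_2) = 211344.50290/0.074 = 2856006.79598
P_0 = D_1/(1+r)^1 + D_2/(1+r)^2 + D_3/(1+r)^3 + TV/(1+r)^3
    = 141985.23985 + 152725.82073 + 164278.88097 + 2242184.72670 = 2701174.66825

€2701174.67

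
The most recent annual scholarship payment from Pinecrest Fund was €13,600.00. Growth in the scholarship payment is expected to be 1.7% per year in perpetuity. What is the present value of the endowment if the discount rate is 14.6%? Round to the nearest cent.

D₁ = D₀ × (1 + g) = €13,600.00 × 1.017 = €13,831.2000
Growing perpetuity: P = D₁ / (r − g) = €13,831.2000 / (0.146 − 0.017) = €107,218.60

€107218.60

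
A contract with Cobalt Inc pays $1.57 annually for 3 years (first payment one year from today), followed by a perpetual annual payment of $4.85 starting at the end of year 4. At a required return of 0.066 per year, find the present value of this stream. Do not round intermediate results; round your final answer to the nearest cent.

$64.81

PV of 3-year annuity: $1.57 × [1 − (1+0.066)^−3] / 0.066 = 4.15047
Perpetuity value at year 3: $4.85 / 0.066 = 73.48485
PV of perpetuity: 73.48485 / (1+0.066)^3 = 60.66332
Total PV = 4.15047 + 60.66332 = 64.81380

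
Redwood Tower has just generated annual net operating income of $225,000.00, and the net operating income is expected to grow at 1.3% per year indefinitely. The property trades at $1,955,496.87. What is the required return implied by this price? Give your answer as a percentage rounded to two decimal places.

12.96%

D₁ = $225,000.00 × 1.013 = $227,925.0000
P = D₁/(r − g) ⇒ r = D₁/P + g = $227,925.0000/$1,955,496.87 + 0.013 = 0.116556 + 0.013 = 0.129556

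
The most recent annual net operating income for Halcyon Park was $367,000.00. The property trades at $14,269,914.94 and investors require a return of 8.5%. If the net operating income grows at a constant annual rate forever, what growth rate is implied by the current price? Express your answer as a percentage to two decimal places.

5.78%

P = D₀(1+g)/(r−g) ⇒ P(r−g) = D₀(1+g) ⇒ g(P+D₀) = P·r − D₀
g = (P·r − D₀)/(P + D₀) = ($14,269,914.94×0.085 − $367,000.00) / ($14,269,914.94 + $367,000.00) = 0.057795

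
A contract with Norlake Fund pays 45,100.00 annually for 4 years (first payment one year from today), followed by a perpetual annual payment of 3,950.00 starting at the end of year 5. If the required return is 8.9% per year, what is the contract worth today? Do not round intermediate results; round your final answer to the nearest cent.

177989.64

PV of 4-year annuity: 45,100.00 × [1 − (1+0.089)^−4] / 0.089 = 146432.65110
Perpetuity value at year 4: 3,950.00 / 0.089 = 44382.02247
PV of perpetuity: 44382.02247 / (1+0.089)^4 = 31556.98984
Total PV = 146432.65110 + 31556.98984 = 177989.64094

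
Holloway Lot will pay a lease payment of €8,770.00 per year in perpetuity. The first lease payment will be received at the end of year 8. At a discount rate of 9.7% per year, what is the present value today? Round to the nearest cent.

Value at end of year 7: C / r = €8,770.00 / 0.097 = €90,412.3711
Discount to today: PV = €90,412.3711 / (1 + 0.097)^7 = €90,412.3711 / 1.911817 = €47,291.32

€47291.32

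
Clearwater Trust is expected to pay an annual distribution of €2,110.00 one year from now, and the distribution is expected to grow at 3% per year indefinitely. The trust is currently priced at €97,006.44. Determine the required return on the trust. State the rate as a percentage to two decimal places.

5.18%

P = D₁/(r − g) ⇒ r = D₁/P + g = €2,110.0000/€97,006.44 + 0.03 = 0.021751 + 0.03 = 0.051751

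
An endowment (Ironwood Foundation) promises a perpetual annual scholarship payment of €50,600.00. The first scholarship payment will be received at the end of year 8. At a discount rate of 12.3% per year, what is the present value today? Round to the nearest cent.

€182636.30

Value at end of year 7: C / r = €50,600.00 / 0.123 = €411,382.1138
Discount to today: PV = €411,382.1138 / (1 + 0.123)^7 = €411,382.1138 / 2.252466 = €182,636.30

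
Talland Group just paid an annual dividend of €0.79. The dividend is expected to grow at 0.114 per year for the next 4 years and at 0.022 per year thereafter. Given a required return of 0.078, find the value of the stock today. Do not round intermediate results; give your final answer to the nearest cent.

D_1 = 0.88006
D_2 = 0.98039
D_3 = 1.09215
D_4 = 1.21666
Terminal value at year 4: TV = D_4×(1+g_2)/(r−g_2) = 1.24342/0.056 = 22.20397
P_0 = D_1/(1+r)^1 + D_2/(1+r)^2 + D_3/(1+r)^3 + D_4/(1+r)^4 + TV/(1+r)^4
    = 0.81638 + 0.84365 + 0.87182 + 0.90093 + 16.44204 = 19.87482

€19.87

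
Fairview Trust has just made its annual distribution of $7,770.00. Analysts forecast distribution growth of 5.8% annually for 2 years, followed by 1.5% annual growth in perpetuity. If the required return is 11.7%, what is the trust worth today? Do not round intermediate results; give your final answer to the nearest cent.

D_1 = 8220.66000
D_2 = 8697.45828
Terminal value at year 2: TV = D_2×(1+g_2)/(r−g_2) = 8827.92015/0.102 = 86548.23681
P_0 = D_1/(1+r)^1 + D_2/(1+r)^2 + TV/(1+r)^2
    = 7359.58818 + 6970.85434 + 69366.83485 = 83697.27737

$83697.28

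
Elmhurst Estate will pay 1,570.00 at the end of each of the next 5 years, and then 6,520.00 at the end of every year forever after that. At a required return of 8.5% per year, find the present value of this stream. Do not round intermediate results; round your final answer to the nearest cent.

PV of 5-year annuity: 1,570.00 × [1 − (1+0.085)^−5] / 0.085 = 6186.80806
Perpetuity value at year 5: 6,520.00 / 0.085 = 76705.88235
PV of perpetuity: 76705.88235 / (1+0.085)^5 = 51012.89600
Total PV = 6186.80806 + 51012.89600 = 57199.70406

57199.70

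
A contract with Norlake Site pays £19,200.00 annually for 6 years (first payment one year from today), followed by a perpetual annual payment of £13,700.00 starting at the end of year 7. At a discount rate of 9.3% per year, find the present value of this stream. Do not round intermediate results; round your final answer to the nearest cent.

PV of 6-year annuity: £19,200.00 × [1 − (1+0.093)^−6] / 0.093 = 85364.67173
Perpetuity value at year 6: £13,700.00 / 0.093 = 147311.82796
PV of perpetuity: 147311.82796 / (1+0.093)^6 = 86400.57782
Total PV = 85364.67173 + 86400.57782 = 171765.24955

£171765.25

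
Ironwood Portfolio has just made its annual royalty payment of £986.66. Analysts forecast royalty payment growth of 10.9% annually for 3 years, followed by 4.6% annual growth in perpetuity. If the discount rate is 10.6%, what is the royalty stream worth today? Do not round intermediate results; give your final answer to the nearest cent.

D_1 = 1094.20594
D_2 = 1213.47439
D_3 = 1345.74310
Terminal value at year 3: TV = D_3×(1+g_2)/(r−g_2) = 1407.64728/0.06 = 23460.78797
P_0 = D_1/(1+r)^1 + D_2/(1+r)^2 + D_3/(1+r)^3 + TV/(1+r)^3
    = 989.33629 + 992.01985 + 994.71068 + 17341.12280 = 20317.18961

£20317.19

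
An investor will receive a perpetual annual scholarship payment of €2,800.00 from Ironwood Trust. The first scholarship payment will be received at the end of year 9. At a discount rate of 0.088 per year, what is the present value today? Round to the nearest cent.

€16204.82

Value at end of year 8: C / r = €2,800.00 / 0.088 = €31,818.1818
Discount to today: PV = €31,818.1818 / (1 + 0.088)^8 = €31,818.1818 / 1.963501 = €16,204.82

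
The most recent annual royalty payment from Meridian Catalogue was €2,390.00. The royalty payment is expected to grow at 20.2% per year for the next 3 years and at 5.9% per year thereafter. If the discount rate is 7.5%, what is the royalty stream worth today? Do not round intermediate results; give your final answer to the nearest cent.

D_1 = 2872.78000
D_2 = 3453.08156
D_3 = 4150.60404
Terminal value at year 3: TV = D_3×(1+g_2)/(r−g_2) = 4395.48967/0.016 = 274718.10457
P_0 = D_1/(1+r)^1 + D_2/(1+r)^2 + D_3/(1+r)^3 + TV/(1+r)^3
    = 2672.35349 + 2988.06409 + 3341.07259 + 221137.24191 = 230138.73208

€230138.73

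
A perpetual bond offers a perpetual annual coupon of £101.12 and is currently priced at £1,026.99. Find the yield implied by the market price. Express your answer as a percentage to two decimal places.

P = C/r ⇒ r = C/P = £101.12/£1,026.99 = 0.098462

9.85%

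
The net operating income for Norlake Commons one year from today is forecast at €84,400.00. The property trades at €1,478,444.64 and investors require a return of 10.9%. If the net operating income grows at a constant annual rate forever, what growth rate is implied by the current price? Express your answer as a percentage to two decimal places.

P = D₁/(r−g) ⇒ g = r − D₁/P = 0.109 − €84,400.00/€1,478,444.64 = 0.051913

5.19%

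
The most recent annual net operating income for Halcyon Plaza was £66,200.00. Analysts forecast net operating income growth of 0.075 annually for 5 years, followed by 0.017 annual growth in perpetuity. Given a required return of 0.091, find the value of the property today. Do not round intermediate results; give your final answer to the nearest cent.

£1161736.53

D_1 = 71165.00000
D_2 = 76502.37500
D_3 = 82240.05313
D_4 = 88408.05711
D_5 = 95038.66139
Terminal value at year 5: TV = D_5×(1+g_2)/(r−g_2) = 96654.31864/0.074 = 1306139.44103
P_0 = D_1/(1+r)^1 + D_2/(1+r)^2 + D_3/(1+r)^3 + D_4/(1+r)^4 + D_5/(1+r)^5 + TV/(1+r)^5
    = 65229.14757 + 64272.53312 + 63329.94785 + 62401.18602 + 61486.04488 + 845017.67089 = 1161736.53034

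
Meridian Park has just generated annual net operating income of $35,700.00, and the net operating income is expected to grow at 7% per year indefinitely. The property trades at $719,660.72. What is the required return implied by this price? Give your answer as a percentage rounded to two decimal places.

12.31%

D₁ = $35,700.00 × 1.07 = $38,199.0000
P = D₁/(r − g) ⇒ r = D₁/P + g = $38,199.0000/$719,660.72 + 0.07 = 0.053079 + 0.07 = 0.123079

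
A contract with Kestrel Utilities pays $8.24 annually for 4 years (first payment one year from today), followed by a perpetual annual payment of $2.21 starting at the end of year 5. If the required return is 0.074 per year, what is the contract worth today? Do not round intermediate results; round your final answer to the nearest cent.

PV of 4-year annuity: $8.24 × [1 − (1+0.074)^−4] / 0.074 = 27.66043
Perpetuity value at year 4: $2.21 / 0.074 = 29.86486
PV of perpetuity: 29.86486 / (1+0.074)^4 = 22.44623
Total PV = 27.66043 + 22.44623 = 50.10666

$50.11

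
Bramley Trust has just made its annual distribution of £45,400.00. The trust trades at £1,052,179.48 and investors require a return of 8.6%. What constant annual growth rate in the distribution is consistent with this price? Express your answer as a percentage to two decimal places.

P = D₀(1+g)/(r−g) ⇒ P(r−g) = D₀(1+g) ⇒ g(P+D₀) = P·r − D₀
g = (P·r − D₀)/(P + D₀) = (£1,052,179.48×0.086 − £45,400.00) / (£1,052,179.48 + £45,400.00) = 0.041079

4.11%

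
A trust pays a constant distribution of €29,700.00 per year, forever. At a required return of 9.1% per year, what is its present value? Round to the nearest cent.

Level perpetuity: PV = C / r = €29,700.00 / 0.091 = €326,373.63

€326373.63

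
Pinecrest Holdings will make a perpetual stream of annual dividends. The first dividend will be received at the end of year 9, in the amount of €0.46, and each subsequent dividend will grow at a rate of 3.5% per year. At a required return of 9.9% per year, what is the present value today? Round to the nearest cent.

Value at end of year 8: C₁ / (r − g) = €0.46 / (0.099 − 0.035) = €7.1875
Discount to today: PV = €7.1875 / (1 + 0.099)^8 = €7.1875 / 2.128049 = €3.38

€3.38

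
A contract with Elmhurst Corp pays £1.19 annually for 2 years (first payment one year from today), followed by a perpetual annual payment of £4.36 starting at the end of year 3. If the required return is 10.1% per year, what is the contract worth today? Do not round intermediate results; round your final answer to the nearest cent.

£37.67

PV of 2-year annuity: £1.19 × [1 − (1+0.101)^−2] / 0.101 = 2.06252
Perpetuity value at year 2: £4.36 / 0.101 = 43.16832
PV of perpetuity: 43.16832 / (1+0.101)^2 = 35.61152
Total PV = 2.06252 + 35.61152 = 37.67404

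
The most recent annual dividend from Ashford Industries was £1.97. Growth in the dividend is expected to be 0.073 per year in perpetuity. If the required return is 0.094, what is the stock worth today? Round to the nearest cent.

£100.66

D₁ = D₀ × (1 + g) = £1.97 × 1.073 = £2.1138
Growing perpetuity: P = D₁ / (r − g) = £2.1138 / (0.094 − 0.073) = £100.66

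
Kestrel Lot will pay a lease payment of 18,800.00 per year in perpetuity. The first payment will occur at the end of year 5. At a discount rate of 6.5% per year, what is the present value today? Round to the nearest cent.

224825.76

Value at end of year 4: C / r = 18,800.00 / 0.065 = 289,230.7692
Discount to today: PV = 289,230.7692 / (1 + 0.065)^4 = 289,230.7692 / 1.286466 = 224,825.76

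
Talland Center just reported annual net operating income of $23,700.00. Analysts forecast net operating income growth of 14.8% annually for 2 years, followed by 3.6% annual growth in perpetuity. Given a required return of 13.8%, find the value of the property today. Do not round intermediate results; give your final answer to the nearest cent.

$292993.38

D_1 = 27207.60000
D_2 = 31234.32480
Terminal value at year 2: TV = D_2×(1+g_2)/(r−g_2) = 32358.76049/0.102 = 317242.74993
P_0 = D_1/(1+r)^1 + D_2/(1+r)^2 + TV/(1+r)^2
    = 23908.26011 + 24118.35026 + 244966.77328 = 292993.38365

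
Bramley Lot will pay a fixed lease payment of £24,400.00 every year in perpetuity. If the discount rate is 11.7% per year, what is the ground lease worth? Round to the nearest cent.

£208547.01

Level perpetuity: PV = C / r = £24,400.00 / 0.117 = £208,547.01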